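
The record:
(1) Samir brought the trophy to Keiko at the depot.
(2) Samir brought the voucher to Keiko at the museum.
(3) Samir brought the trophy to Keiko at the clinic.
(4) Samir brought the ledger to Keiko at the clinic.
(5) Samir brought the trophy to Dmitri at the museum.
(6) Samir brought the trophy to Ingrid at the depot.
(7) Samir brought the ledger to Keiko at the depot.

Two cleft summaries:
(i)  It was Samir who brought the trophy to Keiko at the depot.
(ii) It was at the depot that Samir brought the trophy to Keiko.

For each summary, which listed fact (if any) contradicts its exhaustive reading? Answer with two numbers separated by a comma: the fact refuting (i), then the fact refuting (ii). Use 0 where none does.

(i): focus "Samir". No fact shares the trophy as thing and Keiko as recipient and at the depot as setting with a different agent. 0.
(ii): focus "at the depot". Looking for Samir as agent and the trophy as thing and Keiko as recipient with some other setting — fact (3) has at the clinic there. Refuted.

0, 3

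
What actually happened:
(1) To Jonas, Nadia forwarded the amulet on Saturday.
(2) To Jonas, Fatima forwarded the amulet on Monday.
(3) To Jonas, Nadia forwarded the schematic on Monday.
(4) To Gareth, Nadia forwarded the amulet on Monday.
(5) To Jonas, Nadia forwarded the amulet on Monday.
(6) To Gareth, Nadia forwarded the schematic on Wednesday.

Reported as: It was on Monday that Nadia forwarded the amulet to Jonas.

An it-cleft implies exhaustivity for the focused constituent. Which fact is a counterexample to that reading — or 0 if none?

1

Focus of the cleft: "on Monday" (the setting). Presupposed background: Nadia as agent and the amulet as thing and Jonas as recipient.
The exhaustive reading says no other setting fits that background.
Fact (1) shares the background but with setting = on Saturday; exhaustivity is violated.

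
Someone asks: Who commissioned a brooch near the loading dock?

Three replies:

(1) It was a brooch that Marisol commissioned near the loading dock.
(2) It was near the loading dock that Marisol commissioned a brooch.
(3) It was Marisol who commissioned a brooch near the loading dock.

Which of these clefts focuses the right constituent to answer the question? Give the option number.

3

The question word "who" targets the subject (agent).
Option (1) clefts "a brooch" — the direct object, not what was asked.
Option (2) clefts "near the loading dock" — the location, not what was asked.
Option (3) clefts "Marisol" — that matches what the question asks about.
So the congruent reply is (3).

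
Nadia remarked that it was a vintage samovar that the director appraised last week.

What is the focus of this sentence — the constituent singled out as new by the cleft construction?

a vintage samovar

In an it-cleft "It was X that/who ...", the clefted constituent X is the focus; the that/who-clause expresses the presupposed open proposition.
Here the focus is "a vintage samovar". The backgrounded (presupposed) material includes "the director" and "last week".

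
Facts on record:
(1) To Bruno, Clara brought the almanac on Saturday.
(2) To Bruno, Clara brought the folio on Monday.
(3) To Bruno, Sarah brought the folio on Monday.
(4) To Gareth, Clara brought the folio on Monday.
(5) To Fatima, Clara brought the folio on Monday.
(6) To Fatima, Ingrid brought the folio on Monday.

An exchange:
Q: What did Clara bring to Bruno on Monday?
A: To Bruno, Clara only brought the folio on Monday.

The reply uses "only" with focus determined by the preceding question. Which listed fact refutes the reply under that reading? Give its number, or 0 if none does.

0

The question "What did ...?" targets the thing, so in the reply the focus falls on "the folio".
So "only" ranges over things; the rest (Clara as agent and Bruno as recipient and on Monday as setting) is presupposed.
No fact keeps Clara as agent and Bruno as recipient and on Monday as setting while changing the thing; every other fact differs on something backgrounded. The reply stands.
(Fact (4) would refute a reading with focus on the recipient — but that is not what the question asks.)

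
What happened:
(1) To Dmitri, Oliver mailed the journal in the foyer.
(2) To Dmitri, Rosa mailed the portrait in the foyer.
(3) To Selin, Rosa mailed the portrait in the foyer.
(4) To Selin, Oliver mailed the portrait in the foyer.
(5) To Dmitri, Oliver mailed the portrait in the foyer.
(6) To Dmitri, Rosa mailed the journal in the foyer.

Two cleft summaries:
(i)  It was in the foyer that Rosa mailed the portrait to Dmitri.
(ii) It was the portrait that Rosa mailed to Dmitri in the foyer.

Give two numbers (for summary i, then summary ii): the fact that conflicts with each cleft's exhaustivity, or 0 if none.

0, 6

Summary (i) focuses "in the foyer" (the setting); background agent = Rosa, thing = the portrait, recipient = Dmitri. No fact matches that background with a different setting, so 0.
Summary (ii) focuses "the portrait" (the thing); background agent = Rosa, recipient = Dmitri, setting = in the foyer. Fact (6) matches that background with thing = the journal — refutes (ii).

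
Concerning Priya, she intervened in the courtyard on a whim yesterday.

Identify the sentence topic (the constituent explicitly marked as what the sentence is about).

The construction explicitly marks "Priya" as what the sentence is about — the topic.
The remainder of the clause is the comment (what is said about the topic).

Priya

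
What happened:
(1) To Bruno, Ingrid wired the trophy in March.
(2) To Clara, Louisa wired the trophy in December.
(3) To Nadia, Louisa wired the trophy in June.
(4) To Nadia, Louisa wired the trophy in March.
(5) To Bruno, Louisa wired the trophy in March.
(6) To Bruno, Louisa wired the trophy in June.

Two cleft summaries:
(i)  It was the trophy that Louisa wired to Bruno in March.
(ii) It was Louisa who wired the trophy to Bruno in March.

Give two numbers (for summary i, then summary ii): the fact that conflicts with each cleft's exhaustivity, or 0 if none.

Summary (i) focuses "the trophy" (the thing); background Louisa as agent and Bruno as recipient and in March as setting. No fact matches that background with a different thing, so 0.
Summary (ii) focuses "Louisa" (the agent); background the trophy as thing and Bruno as recipient and in March as setting. Fact (1) matches that background with agent = Ingrid — refutes (ii).

0, 1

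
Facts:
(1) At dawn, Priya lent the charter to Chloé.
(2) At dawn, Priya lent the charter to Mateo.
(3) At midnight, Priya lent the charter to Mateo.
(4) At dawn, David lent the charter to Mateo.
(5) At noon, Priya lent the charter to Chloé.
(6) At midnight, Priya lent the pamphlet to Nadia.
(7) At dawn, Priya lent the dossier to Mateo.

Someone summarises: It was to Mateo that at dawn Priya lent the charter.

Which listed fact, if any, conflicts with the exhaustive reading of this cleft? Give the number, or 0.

1

Focus of the cleft: "Mateo" (the recipient). Presupposed background: same agent, thing, setting (Priya / the charter / at dawn).
The exhaustive reading says no other recipient fits that background.
But fact (1) also has same agent, thing, setting (Priya / the charter / at dawn), with recipient = Chloé — so the exhaustive reading fails.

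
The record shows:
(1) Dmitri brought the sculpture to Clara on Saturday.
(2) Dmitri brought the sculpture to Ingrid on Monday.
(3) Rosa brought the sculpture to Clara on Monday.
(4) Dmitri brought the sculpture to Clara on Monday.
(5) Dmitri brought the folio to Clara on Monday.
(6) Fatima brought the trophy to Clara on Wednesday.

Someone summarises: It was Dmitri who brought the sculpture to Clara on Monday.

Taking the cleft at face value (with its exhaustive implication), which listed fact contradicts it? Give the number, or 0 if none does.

3

Focus of the cleft: "Dmitri" (the agent). Presupposed background: thing = the sculpture, recipient = Clara, setting = on Monday.
The exhaustive reading says no other agent fits that background.
Fact (3) shares the background but with agent = Rosa; exhaustivity is violated.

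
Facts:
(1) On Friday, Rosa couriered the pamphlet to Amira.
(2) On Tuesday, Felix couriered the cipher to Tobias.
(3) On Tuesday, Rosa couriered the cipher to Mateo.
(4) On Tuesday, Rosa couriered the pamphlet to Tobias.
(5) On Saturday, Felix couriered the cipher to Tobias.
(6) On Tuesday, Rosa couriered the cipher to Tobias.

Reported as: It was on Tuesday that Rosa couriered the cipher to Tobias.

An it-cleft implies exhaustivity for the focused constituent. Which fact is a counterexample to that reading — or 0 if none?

0

Focus of the cleft: "on Tuesday" (the setting). Presupposed background: same agent, thing, recipient (Rosa / the cipher / Tobias).
The exhaustive reading says no other setting fits that background.
Every other fact differs from the presupposition on some backgrounded slot, so none challenges the exhaustivity.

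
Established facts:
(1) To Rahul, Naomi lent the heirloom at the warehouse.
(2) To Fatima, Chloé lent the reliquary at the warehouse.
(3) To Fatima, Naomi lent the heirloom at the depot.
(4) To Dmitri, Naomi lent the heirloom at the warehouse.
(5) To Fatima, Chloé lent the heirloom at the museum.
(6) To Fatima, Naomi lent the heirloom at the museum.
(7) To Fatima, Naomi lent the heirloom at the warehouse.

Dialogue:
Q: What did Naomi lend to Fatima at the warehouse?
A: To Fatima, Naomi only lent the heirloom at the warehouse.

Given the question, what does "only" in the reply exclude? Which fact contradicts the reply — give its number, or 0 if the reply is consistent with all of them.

0

The question "What did ...?" targets the thing, so in the reply the focus falls on "the heirloom".
"Only" then excludes alternative things while the background — agent = Naomi, recipient = Fatima, setting = at the warehouse — is held fixed.
No listed fact shares that background with another thing. Nothing contradicts the reply.
(Fact (3) would refute a reading with focus on the setting — but that is not what the question asks.)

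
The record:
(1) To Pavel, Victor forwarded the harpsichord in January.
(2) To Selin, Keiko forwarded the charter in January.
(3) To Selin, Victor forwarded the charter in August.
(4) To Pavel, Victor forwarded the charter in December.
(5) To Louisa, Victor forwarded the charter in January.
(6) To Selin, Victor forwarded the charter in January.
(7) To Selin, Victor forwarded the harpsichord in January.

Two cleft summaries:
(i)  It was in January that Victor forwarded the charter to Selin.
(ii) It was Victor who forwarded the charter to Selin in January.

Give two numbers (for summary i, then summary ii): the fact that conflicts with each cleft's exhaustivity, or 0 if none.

(i): focus "in January". Looking for same agent, thing, recipient (Victor / the charter / Selin) with some other setting — fact (3) has in August there. Refuted.
(ii): focus "Victor". Looking for same thing, recipient, setting (the charter / Selin / in January) with some other agent — fact (2) has Keiko there. Refuted.

3, 2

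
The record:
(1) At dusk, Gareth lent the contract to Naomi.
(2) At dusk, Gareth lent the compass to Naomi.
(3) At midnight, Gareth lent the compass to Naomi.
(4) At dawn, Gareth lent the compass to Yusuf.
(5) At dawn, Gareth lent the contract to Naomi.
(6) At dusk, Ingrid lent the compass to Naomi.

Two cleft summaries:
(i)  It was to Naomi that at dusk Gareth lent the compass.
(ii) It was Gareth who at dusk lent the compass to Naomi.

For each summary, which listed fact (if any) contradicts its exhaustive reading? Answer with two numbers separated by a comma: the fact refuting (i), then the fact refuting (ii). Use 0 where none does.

(i): focus "Naomi". No fact shares agent = Gareth, thing = the compass, setting = at dusk with a different recipient. 0.
(ii): focus "Gareth". Looking for thing = the compass, recipient = Naomi, setting = at dusk with some other agent — fact (6) has Ingrid there. Refuted.

0, 6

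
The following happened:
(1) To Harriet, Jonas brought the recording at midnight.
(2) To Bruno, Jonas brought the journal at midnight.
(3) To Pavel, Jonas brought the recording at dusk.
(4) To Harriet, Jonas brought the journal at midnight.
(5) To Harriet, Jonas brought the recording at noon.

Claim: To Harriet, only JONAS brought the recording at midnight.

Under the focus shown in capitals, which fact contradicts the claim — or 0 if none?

Focus (in capitals) is "Jonas" — the agent. "Only" excludes alternative agents while holding fixed same thing, recipient, setting (the recording / Harriet / at midnight).
Every other fact changes something in the background, not just the agent. Nothing refutes the claim.

0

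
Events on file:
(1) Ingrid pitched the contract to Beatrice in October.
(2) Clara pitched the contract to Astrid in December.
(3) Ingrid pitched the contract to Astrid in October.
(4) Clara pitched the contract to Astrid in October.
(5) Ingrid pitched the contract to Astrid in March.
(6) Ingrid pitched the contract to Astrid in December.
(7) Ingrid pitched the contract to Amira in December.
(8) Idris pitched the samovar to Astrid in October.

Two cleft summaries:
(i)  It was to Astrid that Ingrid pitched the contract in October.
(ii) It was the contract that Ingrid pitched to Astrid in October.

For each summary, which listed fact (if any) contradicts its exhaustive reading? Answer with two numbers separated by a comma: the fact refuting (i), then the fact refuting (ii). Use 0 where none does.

1, 0

Summary (i) focuses "Astrid" (the recipient); background same agent, thing, setting (Ingrid / the contract / in October). Fact (1) matches that background with recipient = Beatrice — refutes (i).
Summary (ii) focuses "the contract" (the thing); background same agent, recipient, setting (Ingrid / Astrid / in October). No fact matches that background with a different thing, so 0.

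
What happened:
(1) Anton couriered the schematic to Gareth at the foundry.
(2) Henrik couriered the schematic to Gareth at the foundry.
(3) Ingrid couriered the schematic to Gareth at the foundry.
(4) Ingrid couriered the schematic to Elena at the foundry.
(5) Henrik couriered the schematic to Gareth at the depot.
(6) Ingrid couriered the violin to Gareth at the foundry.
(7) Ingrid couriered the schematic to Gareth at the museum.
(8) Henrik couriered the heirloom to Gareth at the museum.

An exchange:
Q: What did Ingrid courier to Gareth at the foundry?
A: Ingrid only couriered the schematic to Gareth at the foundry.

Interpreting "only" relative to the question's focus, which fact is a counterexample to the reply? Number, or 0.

6

The question "What did ...?" targets the thing, so in the reply the focus falls on "the schematic".
So "only" ranges over things; the rest (same agent, recipient, setting (Ingrid / Gareth / at the foundry)) is presupposed.
Fact (6) keeps same agent, recipient, setting (Ingrid / Gareth / at the foundry) but has thing = the violin; that refutes the reply.
(Fact (7) would refute a reading with focus on the setting — but that is not what the question asks.)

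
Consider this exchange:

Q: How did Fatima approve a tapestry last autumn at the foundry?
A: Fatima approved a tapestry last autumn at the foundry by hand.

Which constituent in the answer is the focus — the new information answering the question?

The wh-word "how" asks about the manner.
In the answer, "Fatima", "a tapestry", "at the foundry" and "last autumn" are given — repeated from the question.
The constituent filling the manner gap is "by hand"; that is the focus and would carry nuclear stress.

by hand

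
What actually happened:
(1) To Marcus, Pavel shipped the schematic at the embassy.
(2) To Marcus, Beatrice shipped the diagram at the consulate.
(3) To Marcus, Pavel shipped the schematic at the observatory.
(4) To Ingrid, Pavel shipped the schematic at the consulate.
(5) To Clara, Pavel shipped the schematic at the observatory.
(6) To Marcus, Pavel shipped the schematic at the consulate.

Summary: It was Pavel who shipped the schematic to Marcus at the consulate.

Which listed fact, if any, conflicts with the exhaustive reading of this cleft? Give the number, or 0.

Focus of the cleft: "Pavel" (the agent). Presupposed background: same thing, recipient, setting (the schematic / Marcus / at the consulate).
Exhaustivity: Pavel is the only agent satisfying that background.
No listed fact matches the background with a different agent. Exhaustivity holds.

0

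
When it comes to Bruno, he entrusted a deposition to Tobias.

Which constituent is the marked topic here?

The construction explicitly marks "Bruno" as what the sentence is about — the topic.
The remainder of the clause is the comment (what is said about the topic).

Bruno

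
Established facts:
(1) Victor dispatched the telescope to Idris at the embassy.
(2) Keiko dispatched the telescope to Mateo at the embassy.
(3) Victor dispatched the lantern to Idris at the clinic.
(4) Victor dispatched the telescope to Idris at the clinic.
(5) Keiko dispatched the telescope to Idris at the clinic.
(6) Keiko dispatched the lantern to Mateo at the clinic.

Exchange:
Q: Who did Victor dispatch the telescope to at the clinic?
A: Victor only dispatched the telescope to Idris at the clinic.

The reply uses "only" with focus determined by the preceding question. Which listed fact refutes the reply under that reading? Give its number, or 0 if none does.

The question "Who did ... to ...?" targets the recipient, so in the reply the focus falls on "Idris".
"Only" then excludes alternative recipients while the background — agent = Victor, thing = the telescope, setting = at the clinic — is held fixed.
No listed fact shares that background with another recipient. Nothing contradicts the reply.
(Fact (1) would refute a reading with focus on the setting — but that is not what the question asks.)

0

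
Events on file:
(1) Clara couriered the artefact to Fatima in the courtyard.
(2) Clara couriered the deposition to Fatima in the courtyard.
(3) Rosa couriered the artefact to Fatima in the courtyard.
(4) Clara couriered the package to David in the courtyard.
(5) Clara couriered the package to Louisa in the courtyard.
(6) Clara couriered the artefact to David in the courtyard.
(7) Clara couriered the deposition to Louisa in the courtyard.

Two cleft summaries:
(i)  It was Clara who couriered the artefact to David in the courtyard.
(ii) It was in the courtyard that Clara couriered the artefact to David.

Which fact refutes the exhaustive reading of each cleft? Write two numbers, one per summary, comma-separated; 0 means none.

(i): focus "Clara". No fact shares thing = the artefact, recipient = David, setting = in the courtyard with a different agent. 0.
(ii): focus "in the courtyard". No fact shares agent = Clara, thing = the artefact, recipient = David with a different setting. 0.

0, 0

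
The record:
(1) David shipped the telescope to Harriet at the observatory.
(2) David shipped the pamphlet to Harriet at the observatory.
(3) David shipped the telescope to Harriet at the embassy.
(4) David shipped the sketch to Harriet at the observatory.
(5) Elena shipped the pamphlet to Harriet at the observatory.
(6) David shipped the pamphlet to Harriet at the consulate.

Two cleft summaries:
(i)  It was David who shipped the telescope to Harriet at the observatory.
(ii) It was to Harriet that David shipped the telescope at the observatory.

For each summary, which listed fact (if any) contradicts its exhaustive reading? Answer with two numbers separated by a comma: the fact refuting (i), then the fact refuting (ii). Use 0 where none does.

0, 0

(i): focus "David". No fact shares the telescope as thing and Harriet as recipient and at the observatory as setting with a different agent. 0.
(ii): focus "Harriet". No fact shares David as agent and the telescope as thing and at the observatory as setting with a different recipient. 0.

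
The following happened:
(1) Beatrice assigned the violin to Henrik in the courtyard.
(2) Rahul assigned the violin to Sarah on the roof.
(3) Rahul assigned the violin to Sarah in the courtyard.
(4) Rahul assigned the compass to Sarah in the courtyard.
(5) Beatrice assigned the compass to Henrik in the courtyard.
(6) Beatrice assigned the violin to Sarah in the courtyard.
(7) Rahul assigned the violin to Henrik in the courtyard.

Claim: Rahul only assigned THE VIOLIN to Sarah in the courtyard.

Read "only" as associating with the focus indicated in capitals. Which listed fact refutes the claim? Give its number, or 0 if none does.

4

Focus (in capitals) is "the violin" — the thing. "Only" excludes alternative things while holding fixed same agent, recipient, setting (Rahul / Sarah / in the courtyard).
Fact (4) matches on same agent, recipient, setting (Rahul / Sarah / in the courtyard), but has thing = the compass instead. That refutes the claim.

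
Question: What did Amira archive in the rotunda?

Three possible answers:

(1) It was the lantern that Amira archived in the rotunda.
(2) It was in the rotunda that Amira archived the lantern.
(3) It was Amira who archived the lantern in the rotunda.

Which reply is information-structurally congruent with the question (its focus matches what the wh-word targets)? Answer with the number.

1

The question word "what" targets the direct object.
Option (1) clefts "the lantern" — that matches what the question asks about.
Option (2) clefts "in the rotunda" — the location, not what was asked.
Option (3) clefts "Amira" — the subject (agent), not what was asked.
So the congruent reply is (1).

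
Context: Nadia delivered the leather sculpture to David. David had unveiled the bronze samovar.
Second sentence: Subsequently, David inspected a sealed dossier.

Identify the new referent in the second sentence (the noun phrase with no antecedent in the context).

"David" in the second sentence is given — already mentioned in the context.
"a sealed dossier" has no antecedent in the context; it is discourse-new (the indefinite article also signals a new referent).

a sealed dossier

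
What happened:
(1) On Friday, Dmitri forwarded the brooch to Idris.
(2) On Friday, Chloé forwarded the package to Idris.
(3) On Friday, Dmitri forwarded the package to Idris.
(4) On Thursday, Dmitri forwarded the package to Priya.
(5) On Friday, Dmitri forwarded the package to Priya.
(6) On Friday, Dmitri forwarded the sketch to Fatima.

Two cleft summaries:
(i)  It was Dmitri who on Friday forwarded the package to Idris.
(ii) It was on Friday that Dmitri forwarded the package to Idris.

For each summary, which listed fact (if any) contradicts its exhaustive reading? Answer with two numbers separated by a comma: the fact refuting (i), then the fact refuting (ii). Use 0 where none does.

2, 0

(i): focus "Dmitri". Looking for same thing, recipient, setting (the package / Idris / on Friday) with some other agent — fact (2) has Chloé there. Refuted.
(ii): focus "on Friday". No fact shares same agent, thing, recipient (Dmitri / the package / Idris) with a different setting. 0.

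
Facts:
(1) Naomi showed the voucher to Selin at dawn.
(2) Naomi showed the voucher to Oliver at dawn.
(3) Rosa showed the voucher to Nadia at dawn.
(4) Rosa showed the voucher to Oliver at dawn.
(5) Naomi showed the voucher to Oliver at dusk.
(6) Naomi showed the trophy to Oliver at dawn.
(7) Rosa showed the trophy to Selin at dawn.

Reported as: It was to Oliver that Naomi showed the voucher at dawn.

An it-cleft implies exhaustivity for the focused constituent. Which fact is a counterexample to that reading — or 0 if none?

The cleft puts "Oliver" in focus and presupposes the open proposition with Naomi as agent and the voucher as thing and at dawn as setting.
The exhaustive reading says no other recipient fits that background.
But fact (1) also has Naomi as agent and the voucher as thing and at dawn as setting, with recipient = Selin — so the exhaustive reading fails.

1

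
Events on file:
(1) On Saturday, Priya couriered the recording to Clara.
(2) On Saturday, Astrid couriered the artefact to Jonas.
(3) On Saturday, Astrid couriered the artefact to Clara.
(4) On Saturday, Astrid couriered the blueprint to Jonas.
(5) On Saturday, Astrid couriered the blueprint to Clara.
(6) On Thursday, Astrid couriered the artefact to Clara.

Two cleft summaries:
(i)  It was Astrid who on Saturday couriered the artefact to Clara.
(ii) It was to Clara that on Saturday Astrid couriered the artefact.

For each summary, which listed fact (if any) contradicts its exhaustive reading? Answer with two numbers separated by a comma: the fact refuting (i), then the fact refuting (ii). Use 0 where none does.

0, 2

Summary (i) focuses "Astrid" (the agent); background same thing, recipient, setting (the artefact / Clara / on Saturday). No fact matches that background with a different agent, so 0.
Summary (ii) focuses "Clara" (the recipient); background same agent, thing, setting (Astrid / the artefact / on Saturday). Fact (2) matches that background with recipient = Jonas — refutes (ii).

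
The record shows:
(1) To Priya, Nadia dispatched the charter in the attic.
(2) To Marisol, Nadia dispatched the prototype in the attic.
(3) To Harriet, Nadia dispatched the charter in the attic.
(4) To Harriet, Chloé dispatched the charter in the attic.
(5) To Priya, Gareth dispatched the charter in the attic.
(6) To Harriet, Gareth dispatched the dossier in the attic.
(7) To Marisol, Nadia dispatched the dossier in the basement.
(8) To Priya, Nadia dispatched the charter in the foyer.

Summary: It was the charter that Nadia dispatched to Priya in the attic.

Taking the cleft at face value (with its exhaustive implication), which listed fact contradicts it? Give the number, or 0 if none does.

0

Focus of the cleft: "the charter" (the thing). Presupposed background: Nadia as agent and Priya as recipient and in the attic as setting.
The exhaustive reading says no other thing fits that background.
No listed fact matches the background with a different thing. Exhaustivity holds.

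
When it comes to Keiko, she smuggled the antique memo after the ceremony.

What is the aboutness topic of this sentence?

The construction explicitly marks "Keiko" as what the sentence is about — the topic.
The remainder of the clause is the comment (what is said about the topic).

Keiko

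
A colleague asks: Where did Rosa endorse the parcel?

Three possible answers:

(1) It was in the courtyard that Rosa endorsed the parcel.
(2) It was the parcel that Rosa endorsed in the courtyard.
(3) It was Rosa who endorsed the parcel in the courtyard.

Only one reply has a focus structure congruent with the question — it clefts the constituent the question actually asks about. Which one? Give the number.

The question word "where" targets the location.
Option (1) clefts "in the courtyard" — that matches what the question asks about.
Option (2) clefts "the parcel" — the direct object, not what was asked.
Option (3) clefts "Rosa" — the subject (agent), not what was asked.
So the congruent reply is (1).

1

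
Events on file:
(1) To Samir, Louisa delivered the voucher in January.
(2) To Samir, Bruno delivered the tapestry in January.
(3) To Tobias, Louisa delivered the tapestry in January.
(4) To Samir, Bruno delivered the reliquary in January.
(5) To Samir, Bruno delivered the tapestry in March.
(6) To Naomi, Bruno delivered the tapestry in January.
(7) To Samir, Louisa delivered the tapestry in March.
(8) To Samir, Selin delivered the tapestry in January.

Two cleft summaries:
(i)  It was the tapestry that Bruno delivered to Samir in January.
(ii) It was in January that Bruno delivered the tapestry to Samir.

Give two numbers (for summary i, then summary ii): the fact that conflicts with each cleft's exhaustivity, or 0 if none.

4, 5

(i): focus "the tapestry". Looking for Bruno as agent and Samir as recipient and in January as setting with some other thing — fact (4) has the reliquary there. Refuted.
(ii): focus "in January". Looking for Bruno as agent and the tapestry as thing and Samir as recipient with some other setting — fact (5) has in March there. Refuted.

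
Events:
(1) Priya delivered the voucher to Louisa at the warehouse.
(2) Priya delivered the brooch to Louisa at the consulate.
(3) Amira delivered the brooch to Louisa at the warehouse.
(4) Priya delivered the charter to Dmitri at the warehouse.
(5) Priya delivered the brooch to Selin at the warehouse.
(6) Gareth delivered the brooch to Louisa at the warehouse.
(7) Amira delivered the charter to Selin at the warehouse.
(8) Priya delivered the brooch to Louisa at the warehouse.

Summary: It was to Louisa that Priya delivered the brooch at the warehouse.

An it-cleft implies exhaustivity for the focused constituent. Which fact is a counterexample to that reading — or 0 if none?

Focus of the cleft: "Louisa" (the recipient). Presupposed background: same agent, thing, setting (Priya / the brooch / at the warehouse).
Exhaustivity: Louisa is the only recipient satisfying that background.
Fact (5) shares the background but with recipient = Selin; exhaustivity is violated.

5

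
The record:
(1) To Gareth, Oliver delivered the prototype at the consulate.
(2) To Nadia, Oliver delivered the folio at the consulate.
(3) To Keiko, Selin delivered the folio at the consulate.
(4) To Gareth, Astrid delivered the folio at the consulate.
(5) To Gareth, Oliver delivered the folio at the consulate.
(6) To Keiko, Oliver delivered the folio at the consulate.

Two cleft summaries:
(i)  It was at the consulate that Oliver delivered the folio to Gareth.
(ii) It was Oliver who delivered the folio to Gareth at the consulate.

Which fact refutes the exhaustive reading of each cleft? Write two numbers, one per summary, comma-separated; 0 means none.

0, 4

(i): focus "at the consulate". No fact shares Oliver as agent and the folio as thing and Gareth as recipient with a different setting. 0.
(ii): focus "Oliver". Looking for the folio as thing and Gareth as recipient and at the consulate as setting with some other agent — fact (4) has Astrid there. Refuted.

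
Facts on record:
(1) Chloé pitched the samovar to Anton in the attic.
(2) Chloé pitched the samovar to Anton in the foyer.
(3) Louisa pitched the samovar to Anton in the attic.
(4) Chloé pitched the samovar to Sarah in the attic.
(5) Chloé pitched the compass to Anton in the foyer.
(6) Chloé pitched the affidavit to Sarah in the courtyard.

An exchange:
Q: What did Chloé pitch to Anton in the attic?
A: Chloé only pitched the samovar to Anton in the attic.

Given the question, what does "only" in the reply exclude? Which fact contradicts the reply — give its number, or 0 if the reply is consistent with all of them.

Answering "What did ...?" puts focus on the thing — here, "the samovar".
"Only" then excludes alternative things while the background — same agent, recipient, setting (Chloé / Anton / in the attic) — is held fixed.
No fact keeps same agent, recipient, setting (Chloé / Anton / in the attic) while changing the thing; every other fact differs on something backgrounded. The reply stands.
(Fact (2) would refute a reading with focus on the setting — but that is not what the question asks.)

0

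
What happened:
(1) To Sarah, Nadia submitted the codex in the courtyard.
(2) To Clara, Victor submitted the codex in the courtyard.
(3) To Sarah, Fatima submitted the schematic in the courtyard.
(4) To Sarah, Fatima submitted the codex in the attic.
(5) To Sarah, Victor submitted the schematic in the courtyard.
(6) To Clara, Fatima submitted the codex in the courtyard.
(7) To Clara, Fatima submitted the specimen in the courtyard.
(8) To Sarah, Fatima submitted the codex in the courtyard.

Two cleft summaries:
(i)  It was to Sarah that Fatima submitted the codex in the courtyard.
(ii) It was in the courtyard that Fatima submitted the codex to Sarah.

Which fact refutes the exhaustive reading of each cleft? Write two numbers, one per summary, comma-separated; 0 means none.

Summary (i) focuses "Sarah" (the recipient); background same agent, thing, setting (Fatima / the codex / in the courtyard). Fact (6) matches that background with recipient = Clara — refutes (i).
Summary (ii) focuses "in the courtyard" (the setting); background same agent, thing, recipient (Fatima / the codex / Sarah). Fact (4) matches that background with setting = in the attic — refutes (ii).

6, 4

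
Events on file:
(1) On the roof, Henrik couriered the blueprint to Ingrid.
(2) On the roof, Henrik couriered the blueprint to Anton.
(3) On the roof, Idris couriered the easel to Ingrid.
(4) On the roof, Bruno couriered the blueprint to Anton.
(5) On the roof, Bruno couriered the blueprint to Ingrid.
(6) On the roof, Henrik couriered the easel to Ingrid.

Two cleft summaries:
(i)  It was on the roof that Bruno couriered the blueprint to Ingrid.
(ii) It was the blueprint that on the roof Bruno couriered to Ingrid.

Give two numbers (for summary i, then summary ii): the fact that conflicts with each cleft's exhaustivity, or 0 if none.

0, 0

Summary (i) focuses "on the roof" (the setting); background same agent, thing, recipient (Bruno / the blueprint / Ingrid). No fact matches that background with a different setting, so 0.
Summary (ii) focuses "the blueprint" (the thing); background same agent, recipient, setting (Bruno / Ingrid / on the roof). No fact matches that background with a different thing, so 0.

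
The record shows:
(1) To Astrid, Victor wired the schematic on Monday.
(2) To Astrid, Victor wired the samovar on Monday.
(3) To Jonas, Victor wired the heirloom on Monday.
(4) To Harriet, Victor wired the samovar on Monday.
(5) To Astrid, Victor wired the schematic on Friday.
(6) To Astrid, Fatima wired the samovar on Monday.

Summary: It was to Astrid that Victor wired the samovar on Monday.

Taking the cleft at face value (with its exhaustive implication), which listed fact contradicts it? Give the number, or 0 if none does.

4

Focus of the cleft: "Astrid" (the recipient). Presupposed background: Victor as agent and the samovar as thing and on Monday as setting.
Exhaustivity: Astrid is the only recipient satisfying that background.
But fact (4) also has Victor as agent and the samovar as thing and on Monday as setting, with recipient = Harriet — so the exhaustive reading fails.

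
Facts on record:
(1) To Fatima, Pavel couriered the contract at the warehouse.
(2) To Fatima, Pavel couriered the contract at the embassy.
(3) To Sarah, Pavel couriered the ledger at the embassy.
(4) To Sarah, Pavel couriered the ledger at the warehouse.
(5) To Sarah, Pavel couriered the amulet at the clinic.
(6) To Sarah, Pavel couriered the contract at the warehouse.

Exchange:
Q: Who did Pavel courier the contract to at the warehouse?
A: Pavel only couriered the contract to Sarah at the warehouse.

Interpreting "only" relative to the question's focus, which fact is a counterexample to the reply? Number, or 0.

1

The question "Who did ... to ...?" targets the recipient, so in the reply the focus falls on "Sarah".
So "only" ranges over recipients; the rest (same agent, thing, setting (Pavel / the contract / at the warehouse)) is presupposed.
Fact (1) shares the background with a different recipient (Fatima) — counterexample.
(Fact (4) would refute a reading with focus on the thing — but that is not what the question asks.)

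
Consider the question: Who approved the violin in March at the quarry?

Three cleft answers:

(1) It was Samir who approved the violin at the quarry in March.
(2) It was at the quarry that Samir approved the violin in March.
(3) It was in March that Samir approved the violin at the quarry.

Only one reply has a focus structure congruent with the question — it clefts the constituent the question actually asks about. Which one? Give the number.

The question word "who" targets the subject (agent).
Option (1) clefts "Samir" — that matches what the question asks about.
Option (2) clefts "at the quarry" — the location, not what was asked.
Option (3) clefts "in March" — the time, not what was asked.
So the congruent reply is (1).

1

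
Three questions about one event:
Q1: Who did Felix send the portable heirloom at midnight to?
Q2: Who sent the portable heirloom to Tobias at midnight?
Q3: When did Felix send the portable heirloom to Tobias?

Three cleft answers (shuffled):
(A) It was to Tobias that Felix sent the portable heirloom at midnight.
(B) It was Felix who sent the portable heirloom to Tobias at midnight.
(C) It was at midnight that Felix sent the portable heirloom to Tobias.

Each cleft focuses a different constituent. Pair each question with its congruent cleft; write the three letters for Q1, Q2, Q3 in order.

ABC

Q1 asks about the recipient; cleft (A) focuses "to Tobias", which is the recipient — so Q1 → A.
Q2 asks about the subject (agent); cleft (B) focuses "Felix", which is the subject (agent) — so Q2 → B.
Q3 asks about the time; cleft (C) focuses "at midnight", which is the time — so Q3 → C.
Mapping: Q1→A, Q2→B, Q3→C.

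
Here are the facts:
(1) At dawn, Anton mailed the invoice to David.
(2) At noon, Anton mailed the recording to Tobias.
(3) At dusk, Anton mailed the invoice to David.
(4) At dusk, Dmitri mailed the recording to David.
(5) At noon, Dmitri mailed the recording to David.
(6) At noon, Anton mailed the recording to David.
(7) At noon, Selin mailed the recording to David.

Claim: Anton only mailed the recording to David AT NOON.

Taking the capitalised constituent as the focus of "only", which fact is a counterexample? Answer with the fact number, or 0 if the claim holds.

Focus (in capitals) is "at noon" — the setting. "Only" excludes alternative settings while holding fixed agent = Anton, thing = the recording, recipient = David.
No fact matches agent = Anton, thing = the recording, recipient = David with a different setting — every other fact differs on at least one backgrounded slot. So no fact refutes it.

0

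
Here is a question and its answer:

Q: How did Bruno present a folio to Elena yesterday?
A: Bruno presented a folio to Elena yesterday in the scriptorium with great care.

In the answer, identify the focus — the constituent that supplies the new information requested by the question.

with great care

The wh-word "how" asks about the manner.
In the answer, "Bruno", "a folio", "to Elena" and "yesterday" are given — repeated from the question.
"in the scriptorium" is also new, but it specifies the location, which is not what the question asks about — so it is not the focus.
The constituent filling the manner gap is "with great care"; that is the focus.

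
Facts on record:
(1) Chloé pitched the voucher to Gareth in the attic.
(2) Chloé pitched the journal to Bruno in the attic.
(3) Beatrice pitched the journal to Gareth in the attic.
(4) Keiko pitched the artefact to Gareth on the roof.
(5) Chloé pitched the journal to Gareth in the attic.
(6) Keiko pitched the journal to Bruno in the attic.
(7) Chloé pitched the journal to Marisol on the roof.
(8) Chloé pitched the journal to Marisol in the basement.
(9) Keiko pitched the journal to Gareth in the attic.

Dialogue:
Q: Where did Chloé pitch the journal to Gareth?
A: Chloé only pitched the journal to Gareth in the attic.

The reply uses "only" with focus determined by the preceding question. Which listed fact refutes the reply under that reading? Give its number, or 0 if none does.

The question "Where did ...?" targets the setting, so in the reply the focus falls on "in the attic".
So "only" ranges over settings; the rest (agent = Chloé, thing = the journal, recipient = Gareth) is presupposed.
No fact keeps agent = Chloé, thing = the journal, recipient = Gareth while changing the setting; every other fact differs on something backgrounded. The reply stands.
(Fact (2) would refute a reading with focus on the recipient — but that is not what the question asks.)

0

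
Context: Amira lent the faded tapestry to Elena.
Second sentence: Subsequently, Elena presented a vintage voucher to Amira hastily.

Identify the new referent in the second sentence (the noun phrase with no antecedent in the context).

a vintage voucher

"Elena" and "Amira" in the second sentence are given — already mentioned in the context.
"a vintage voucher" has no antecedent in the context; it is discourse-new (the indefinite article also signals a new referent).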